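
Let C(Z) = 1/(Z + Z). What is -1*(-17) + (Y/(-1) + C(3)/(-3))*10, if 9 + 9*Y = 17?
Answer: 68/9 ≈ 7.5556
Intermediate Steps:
C(Z) = 1/(2*Z)
Y = 8/9 (Y = -1 + (⅑)*17 = -1 + 17/9 = 8/9 ≈ 0.88889)
-1*(-17) + (Y/(-1) + C(3)/(-3))*10 = -1*(-17) + ((8/9)/(-1) + ((½)/3)/(-3))*10 = 17 + ((8/9)*(-1) + ((½)*(⅓))*(-⅓))*10 = 17 + (-8/9 + (⅙)*(-⅓))*10 = 17 + (-8/9 - 1/18)*10 = 17 - 17/18*10 = 17 - 85/9 = 68/9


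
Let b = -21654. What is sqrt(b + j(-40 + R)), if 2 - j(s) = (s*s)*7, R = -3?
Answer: I*sqrt(34595) ≈ 186.0*I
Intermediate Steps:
j(s) = 2 - 7*s**2 (j(s) = 2 - s*s*7 = 2 - s**2*7 = 2 - 7*s**2)
sqrt(b + j(-40 + R)) = sqrt(-21654 + (2 - 7*(-40 - 3)**2)) = sqrt(-21654 + (2 - 7*(-43)**2)) = sqrt(-21654 + (2 - 7*1849)) = sqrt(-21654 + (2 - 12943)) = sqrt(-21654 - 12941) = sqrt(-34595) = I*sqrt(34595)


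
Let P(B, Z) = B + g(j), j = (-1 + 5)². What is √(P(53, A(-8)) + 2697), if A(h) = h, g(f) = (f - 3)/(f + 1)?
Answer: √794971/17 ≈ 52.448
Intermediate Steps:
j = 16 (j = 4² = 16)
g(f) = (-3 + f)/(1 + f)
P(B, Z) = 13/17 + B (P(B, Z) = B + (-3 + 16)/(1 + 16) = B + 13/17 = 13/17 + B)
√(P(53, A(-8)) + 2697) = √((13/17 + 53) + 2697) = √(914/17 + 2697) = √(46763/17) = √794971/17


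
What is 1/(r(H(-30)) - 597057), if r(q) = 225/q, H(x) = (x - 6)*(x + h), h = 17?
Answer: -52/31046939 ≈ -1.6749e-6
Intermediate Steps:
H(x) = (-6 + x)*(17 + x) (H(x) = (x - 6)*(x + 17) = (-6 + x)*(17 + x))
1/(r(H(-30)) - 597057) = 1/(225/(-102 + (-30)**2 + 11*(-30)) - 597057) = 1/(225/(-102 + 900 - 330) - 597057) = 1/(225/468 - 597057) = 1/(225*(1/468) - 597057) = 1/(25/52 - 597057) = 1/(-31046939/52) = -52/31046939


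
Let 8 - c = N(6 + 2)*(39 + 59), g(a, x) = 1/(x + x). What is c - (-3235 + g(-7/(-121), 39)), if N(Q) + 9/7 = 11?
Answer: 178697/78 ≈ 2291.0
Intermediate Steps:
N(Q) = 68/7 (N(Q) = -9/7 + 11 = 68/7)
g(a, x) = 1/(2*x)
c = -944 (c = 8 - 68*(39 + 59)/7 = 8 - 68*98/7 = 8 - 1*952 = 8 - 952 = -944)
c - (-3235 + g(-7/(-121), 39)) = -944 - (-3235 + (1/2)/39) = -944 - (-3235 + (1/2)*(1/39)) = -944 - (-3235 + 1/78) = -944 - 1*(-252329/78) = -944 + 252329/78 = 178697/78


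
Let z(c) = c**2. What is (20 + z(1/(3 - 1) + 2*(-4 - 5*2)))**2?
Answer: 9641025/16 ≈ 6.0256e+5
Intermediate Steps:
(20 + z(1/(3 - 1) + 2*(-4 - 5*2)))**2 = (20 + (1/(3 - 1) + 2*(-4 - 5*2))**2)**2 = (20 + (1/2 + 2*(-4 - 10))**2)**2 = (20 + (1/2 + 2*(-14))**2)**2 = (20 + (1/2 - 28)**2)**2 = (20 + (-55/2)**2)**2 = (20 + 3025/4)**2 = (3105/4)**2 = 9641025/16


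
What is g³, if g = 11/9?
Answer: 1331/729 ≈ 1.8258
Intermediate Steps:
g = 11/9 (g = 11*(⅑) = 11/9 ≈ 1.2222)
g³ = (11/9)³ = 1331/729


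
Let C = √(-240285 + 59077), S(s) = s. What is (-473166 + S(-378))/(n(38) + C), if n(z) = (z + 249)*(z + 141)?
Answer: -8109125304/879788779 + 315696*I*√45302/879788779 ≈ -9.2171 + 0.076375*I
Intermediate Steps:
n(z) = (141 + z)*(249 + z) (n(z) = (249 + z)*(141 + z) = (141 + z)*(249 + z))
C = 2*I*√45302 (C = √(-181208) = 2*I*√45302 ≈ 425.69*I)
(-473166 + S(-378))/(n(38) + C) = (-473166 - 378)/((35109 + 38² + 390*38) + 2*I*√45302) = -473544/((35109 + 1444 + 14820) + 2*I*√45302) = -473544/(51373 + 2*I*√45302)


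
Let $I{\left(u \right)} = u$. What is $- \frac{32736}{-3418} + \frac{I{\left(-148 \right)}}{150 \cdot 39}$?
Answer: $\frac{47749934}{4998825} \approx 9.5522$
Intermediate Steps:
$- \frac{32736}{-3418} + \frac{I{\left(-148 \right)}}{150 \cdot 39} = - \frac{32736}{-3418} - \frac{148}{150 \cdot 39} = \left(-32736\right) \left(- \frac{1}{3418}\right) - \frac{148}{5850} = \frac{16368}{1709} - \frac{74}{2925} = \frac{47749934}{4998825}$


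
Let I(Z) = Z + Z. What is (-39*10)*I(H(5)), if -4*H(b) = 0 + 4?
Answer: 780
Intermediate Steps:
H(b) = -1 (H(b) = -(0 + 4)/4 = -¼*4 = -1)
I(Z) = 2*Z
(-39*10)*I(H(5)) = (-39*10)*(2*(-1)) = -390*(-2) = 780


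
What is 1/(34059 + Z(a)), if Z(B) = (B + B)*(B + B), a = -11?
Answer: 1/34543 ≈ 2.8949e-5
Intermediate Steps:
Z(B) = 4*B² (Z(B) = (2*B)*(2*B) = 4*B²)
1/(34059 + Z(a)) = 1/(34059 + 4*(-11)²) = 1/(34059 + 4*121) = 1/(34059 + 484) = 1/34543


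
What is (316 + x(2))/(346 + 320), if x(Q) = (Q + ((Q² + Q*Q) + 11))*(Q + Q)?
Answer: 200/333 ≈ 0.60060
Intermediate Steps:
x(Q) = 2*Q*(11 + Q + 2*Q²) (x(Q) = (Q + ((Q² + Q²) + 11))*(2*Q) = (Q + (2*Q² + 11))*(2*Q) = (Q + (11 + 2*Q²))*(2*Q) = (11 + Q + 2*Q²)*(2*Q) = 2*Q*(11 + Q + 2*Q²))
(316 + x(2))/(346 + 320) = (316 + 2*2*(11 + 2 + 2*2²))/(346 + 320) = (316 + 2*2*(11 + 2 + 2*4))/666 = (316 + 2*2*(11 + 2 + 8))*(1/666) = (316 + 2*2*21)*(1/666) = (316 + 84)*(1/666) = 400*(1/666) = 200/333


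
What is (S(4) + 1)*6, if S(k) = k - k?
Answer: 6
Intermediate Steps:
S(k) = 0
(S(4) + 1)*6 = (0 + 1)*6 = 1*6 = 6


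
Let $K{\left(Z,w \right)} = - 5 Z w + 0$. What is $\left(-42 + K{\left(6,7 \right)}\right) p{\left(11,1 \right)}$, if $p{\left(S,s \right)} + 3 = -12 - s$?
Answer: $4032$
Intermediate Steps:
$K{\left(Z,w \right)} = - 5 Z w$ ($K{\left(Z,w \right)} = - 5 Z w + 0 = - 5 Z w$)
$p{\left(S,s \right)} = -15 - s$ ($p{\left(S,s \right)} = -3 - \left(12 + s\right) = -15 - s$)
$\left(-42 + K{\left(6,7 \right)}\right) p{\left(11,1 \right)} = \left(-42 - 30 \cdot 7\right) \left(-15 - 1\right) = \left(-42 - 210\right) \left(-15 - 1\right) = \left(-252\right) \left(-16\right) = 4032$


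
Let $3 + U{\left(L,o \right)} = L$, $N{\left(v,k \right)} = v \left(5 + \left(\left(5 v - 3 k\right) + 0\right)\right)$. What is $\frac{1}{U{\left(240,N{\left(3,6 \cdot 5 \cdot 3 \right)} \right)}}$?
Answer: $\frac{1}{237} \approx 0.0042194$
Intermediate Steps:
$N{\left(v,k \right)} = v \left(5 - 3 k + 5 v\right)$ ($N{\left(v,k \right)} = v \left(5 + \left(\left(- 3 k + 5 v\right) + 0\right)\right) = v \left(5 - \left(- 5 v + 3 k\right)\right) = v \left(5 - 3 k + 5 v\right)$)
$U{\left(L,o \right)} = -3 + L$
$\frac{1}{U{\left(240,N{\left(3,6 \cdot 5 \cdot 3 \right)} \right)}} = \frac{1}{-3 + 240} = \frac{1}{237}$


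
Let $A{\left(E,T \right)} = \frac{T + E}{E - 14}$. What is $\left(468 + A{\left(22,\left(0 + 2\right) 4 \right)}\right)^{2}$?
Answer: $\frac{3560769}{16} \approx 2.2255 \cdot 10^{5}$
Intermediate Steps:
$A{\left(E,T \right)} = \frac{E + T}{-14 + E}$
$\left(468 + A{\left(22,\left(0 + 2\right) 4 \right)}\right)^{2} = \left(468 + \frac{22 + \left(0 + 2\right) 4}{-14 + 22}\right)^{2} = \left(468 + \frac{22 + 2 \cdot 4}{8}\right)^{2} = \left(468 + \frac{22 + 8}{8}\right)^{2} = \left(468 + \frac{1}{8} \cdot 30\right)^{2} = \left(468 + \frac{15}{4}\right)^{2} = \left(\frac{1887}{4}\right)^{2} = \frac{3560769}{16}$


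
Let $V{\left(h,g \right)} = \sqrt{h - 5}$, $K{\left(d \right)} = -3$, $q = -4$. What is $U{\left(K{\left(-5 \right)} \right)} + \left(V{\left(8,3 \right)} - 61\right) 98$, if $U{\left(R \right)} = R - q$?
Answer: $-5977 + 98 \sqrt{3} \approx -5807.3$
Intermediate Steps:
$V{\left(h,g \right)} = \sqrt{-5 + h}$
$U{\left(R \right)} = 4 + R$ ($U{\left(R \right)} = R - -4 = R + 4 = 4 + R$)
$U{\left(K{\left(-5 \right)} \right)} + \left(V{\left(8,3 \right)} - 61\right) 98 = \left(4 - 3\right) + \left(\sqrt{-5 + 8} - 61\right) 98 = 1 + \left(\sqrt{3} - 61\right) 98 = 1 + \left(-61 + \sqrt{3}\right) 98 = 1 - \left(5978 - 98 \sqrt{3}\right) = -5977 + 98 \sqrt{3}$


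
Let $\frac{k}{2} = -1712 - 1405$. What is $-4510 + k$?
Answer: $-10744$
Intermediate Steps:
$k = -6234$ ($k = 2 \left(-1712 - 1405\right) = 2 \left(-3117\right) = -6234$)
$-4510 + k = -4510 - 6234 = -10744$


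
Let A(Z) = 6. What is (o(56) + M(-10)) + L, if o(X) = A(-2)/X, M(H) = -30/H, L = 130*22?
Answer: 80167/28 ≈ 2863.1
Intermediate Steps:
L = 2860
o(X) = 6/X
(o(56) + M(-10)) + L = (6/56 - 30/(-10)) + 2860 = (6*(1/56) - 30*(-1/10)) + 2860 = (3/28 + 3) + 2860 = 87/28 + 2860 = 80167/28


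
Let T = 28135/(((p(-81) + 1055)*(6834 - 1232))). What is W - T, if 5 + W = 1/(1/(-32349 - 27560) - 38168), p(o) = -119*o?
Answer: -684995673704445767/136985550201780844 ≈ -5.0005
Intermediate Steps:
T = 28135/59907788 (T = 28135/(((-119*(-81) + 1055)*(6834 - 1232))) = 28135/(((9639 + 1055)*5602)) = 28135/((10694*5602)) = 28135/59907788 ≈ 0.00046964)
W = -11433093474/2286606713 (W = -5 + 1/(1/(-32349 - 27560) - 38168) = -5 + 1/(1/(-59909) - 38168) = -5 + 1/(-1/59909 - 38168) = -5 + 1/(-2286606713/59909) = -5 - 59909/2286606713 = -11433093474/2286606713 ≈ -5.0000)
W - T = -11433093474/2286606713 - 1*28135/59907788 = -11433093474/2286606713 - 28135/59907788 = -684995673704445767/136985550201780844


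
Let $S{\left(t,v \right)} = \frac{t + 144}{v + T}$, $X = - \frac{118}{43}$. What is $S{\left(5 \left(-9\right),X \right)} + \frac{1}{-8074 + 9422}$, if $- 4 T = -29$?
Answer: $\frac{22954519}{1044700} \approx 21.972$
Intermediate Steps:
$T = \frac{29}{4}$ ($T = \left(- \frac{1}{4}\right) \left(-29\right) = \frac{29}{4} \approx 7.25$)
$X = - \frac{118}{43}$ ($X = \left(-118\right) \frac{1}{43} = - \frac{118}{43} \approx -2.7442$)
$S{\left(t,v \right)} = \frac{144 + t}{\frac{29}{4} + v}$ ($S{\left(t,v \right)} = \frac{t + 144}{v + \frac{29}{4}} = \frac{144 + t}{\frac{29}{4} + v}$)
$S{\left(5 \left(-9\right),X \right)} + \frac{1}{-8074 + 9422} = \frac{4 \left(144 + 5 \left(-9\right)\right)}{29 + 4 \left(- \frac{118}{43}\right)} + \frac{1}{-8074 + 9422} = \frac{4 \left(144 - 45\right)}{29 - \frac{472}{43}} + \frac{1}{1348} = 4 \frac{1}{\frac{775}{43}} \cdot 99 + \frac{1}{1348} = 4 \cdot \frac{43}{775} \cdot 99 + \frac{1}{1348} = \frac{17028}{775} + \frac{1}{1348} = \frac{22954519}{1044700}$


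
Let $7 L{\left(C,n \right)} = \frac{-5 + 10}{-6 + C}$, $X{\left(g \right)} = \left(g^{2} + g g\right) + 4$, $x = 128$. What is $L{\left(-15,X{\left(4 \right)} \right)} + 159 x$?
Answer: $\frac{2991739}{147} \approx 20352.0$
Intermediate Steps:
$X{\left(g \right)} = 4 + 2 g^{2}$ ($X{\left(g \right)} = \left(g^{2} + g^{2}\right) + 4 = 2 g^{2} + 4 = 4 + 2 g^{2}$)
$L{\left(C,n \right)} = \frac{5}{7 \left(-6 + C\right)}$ ($L{\left(C,n \right)} = \frac{\left(-5 + 10\right) \frac{1}{-6 + C}}{7} = \frac{5 \frac{1}{-6 + C}}{7} = \frac{5}{7 \left(-6 + C\right)}$)
$L{\left(-15,X{\left(4 \right)} \right)} + 159 x = \frac{5}{7 \left(-6 - 15\right)} + 159 \cdot 128 = \frac{5}{7 \left(-21\right)} + 20352 = \frac{5}{7} \left(- \frac{1}{21}\right) + 20352 = - \frac{5}{147} + 20352 = \frac{2991739}{147}$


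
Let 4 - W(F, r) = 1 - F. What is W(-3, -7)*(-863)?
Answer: 0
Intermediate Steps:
W(F, r) = 3 + F (W(F, r) = 4 - (1 - F) = 4 + (-1 + F) = 3 + F)
W(-3, -7)*(-863) = (3 - 3)*(-863) = 0*(-863) = 0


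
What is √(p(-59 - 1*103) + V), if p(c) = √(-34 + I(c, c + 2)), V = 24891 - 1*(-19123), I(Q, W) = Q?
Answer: √(44014 + 14*I) ≈ 209.8 + 0.0334*I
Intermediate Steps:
V = 44014 (V = 24891 + 19123 = 44014)
p(c) = √(-34 + c)
√(p(-59 - 1*103) + V) = √(√(-34 + (-59 - 1*103)) + 44014) = √(√(-34 + (-59 - 103)) + 44014) = √(√(-34 - 162) + 44014) = √(√(-196) + 44014) = √(14*I + 44014) = √(44014 + 14*I)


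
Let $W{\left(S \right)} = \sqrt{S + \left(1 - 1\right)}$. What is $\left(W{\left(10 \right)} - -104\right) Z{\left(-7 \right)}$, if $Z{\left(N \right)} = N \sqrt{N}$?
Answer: $7 i \sqrt{7} \left(-104 - \sqrt{10}\right) \approx - 1984.7 i$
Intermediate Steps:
$W{\left(S \right)} = \sqrt{S}$ ($W{\left(S \right)} = \sqrt{S + \left(1 - 1\right)} = \sqrt{S + 0} = \sqrt{S}$)
$Z{\left(N \right)} = N^{\frac{3}{2}}$
$\left(W{\left(10 \right)} - -104\right) Z{\left(-7 \right)} = \left(\sqrt{10} - -104\right) \left(-7\right)^{\frac{3}{2}} = \left(\sqrt{10} + 104\right) \left(- 7 i \sqrt{7}\right) = \left(104 + \sqrt{10}\right) \left(- 7 i \sqrt{7}\right) = - 7 i \sqrt{7} \left(104 + \sqrt{10}\right)$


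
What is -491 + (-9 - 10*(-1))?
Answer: -490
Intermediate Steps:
-491 + (-9 - 10*(-1)) = -491 + (-9 + 10) = -491 + 1 = -490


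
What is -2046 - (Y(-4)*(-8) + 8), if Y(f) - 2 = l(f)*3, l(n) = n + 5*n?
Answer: -2614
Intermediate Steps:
l(n) = 6*n
Y(f) = 2 + 18*f (Y(f) = 2 + (6*f)*3 = 2 + 18*f)
-2046 - (Y(-4)*(-8) + 8) = -2046 - ((2 + 18*(-4))*(-8) + 8) = -2046 - ((2 - 72)*(-8) + 8) = -2046 - (-70*(-8) + 8) = -2046 - (560 + 8) = -2046 - 1*568 = -2046 - 568 = -2614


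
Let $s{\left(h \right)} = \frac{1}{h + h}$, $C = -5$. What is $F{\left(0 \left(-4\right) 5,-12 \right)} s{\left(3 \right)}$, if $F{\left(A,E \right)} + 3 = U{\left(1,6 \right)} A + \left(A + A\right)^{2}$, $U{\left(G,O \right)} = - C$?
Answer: $- \frac{1}{2} \approx -0.5$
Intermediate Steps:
$U{\left(G,O \right)} = 5$ ($U{\left(G,O \right)} = \left(-1\right) \left(-5\right) = 5$)
$s{\left(h \right)} = \frac{1}{2 h}$
$F{\left(A,E \right)} = -3 + 4 A^{2} + 5 A$ ($F{\left(A,E \right)} = -3 + \left(5 A + \left(A + A\right)^{2}\right) = -3 + \left(5 A + \left(2 A\right)^{2}\right) = -3 + \left(5 A + 4 A^{2}\right) = -3 + \left(4 A^{2} + 5 A\right) = -3 + 4 A^{2} + 5 A$)
$F{\left(0 \left(-4\right) 5,-12 \right)} s{\left(3 \right)} = \left(-3 + 4 \left(0 \left(-4\right) 5\right)^{2} + 5 \cdot 0 \left(-4\right) 5\right) \frac{1}{2 \cdot 3} = \left(-3 + 4 \left(0 \cdot 5\right)^{2} + 5 \cdot 0 \cdot 5\right) \frac{1}{2} \cdot \frac{1}{3} = \left(-3 + 4 \cdot 0^{2} + 5 \cdot 0\right) \frac{1}{6} = \left(-3 + 4 \cdot 0 + 0\right) \frac{1}{6} = \left(-3 + 0 + 0\right) \frac{1}{6} = \left(-3\right) \frac{1}{6} = - \frac{1}{2}$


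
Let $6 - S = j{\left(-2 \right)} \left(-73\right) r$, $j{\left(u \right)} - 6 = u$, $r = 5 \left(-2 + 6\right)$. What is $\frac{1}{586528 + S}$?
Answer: $\frac{1}{592374} \approx 1.6881 \cdot 10^{-6}$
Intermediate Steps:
$r = 20$ ($r = 5 \cdot 4 = 20$)
$j{\left(u \right)} = 6 + u$
$S = 5846$ ($S = 6 - \left(6 - 2\right) \left(-73\right) 20 = 6 - 4 \left(-73\right) 20 = 6 - \left(-292\right) 20 = 6 - -5840 = 6 + 5840 = 5846$)
$\frac{1}{586528 + S} = \frac{1}{586528 + 5846} = \frac{1}{592374}$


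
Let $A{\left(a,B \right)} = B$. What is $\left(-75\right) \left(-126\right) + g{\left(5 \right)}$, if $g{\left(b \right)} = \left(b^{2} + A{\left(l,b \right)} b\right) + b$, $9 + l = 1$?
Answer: $9505$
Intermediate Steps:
$l = -8$ ($l = -9 + 1 = -8$)
$g{\left(b \right)} = b + 2 b^{2}$ ($g{\left(b \right)} = \left(b^{2} + b b\right) + b = \left(b^{2} + b^{2}\right) + b = 2 b^{2} + b = b + 2 b^{2}$)
$\left(-75\right) \left(-126\right) + g{\left(5 \right)} = \left(-75\right) \left(-126\right) + 5 \left(1 + 2 \cdot 5\right) = 9450 + 5 \left(1 + 10\right) = 9450 + 5 \cdot 11 = 9450 + 55 = 9505$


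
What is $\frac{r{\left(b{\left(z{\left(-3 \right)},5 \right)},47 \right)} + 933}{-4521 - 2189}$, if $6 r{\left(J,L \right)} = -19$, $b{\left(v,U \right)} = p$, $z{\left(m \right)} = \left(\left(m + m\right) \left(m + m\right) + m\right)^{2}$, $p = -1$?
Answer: $- \frac{5579}{40260} \approx -0.13857$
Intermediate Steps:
$z{\left(m \right)} = \left(m + 4 m^{2}\right)^{2}$ ($z{\left(m \right)} = \left(2 m 2 m + m\right)^{2} = \left(4 m^{2} + m\right)^{2} = \left(m + 4 m^{2}\right)^{2}$)
$b{\left(v,U \right)} = -1$
$r{\left(J,L \right)} = - \frac{19}{6}$ ($r{\left(J,L \right)} = \frac{1}{6} \left(-19\right) = - \frac{19}{6}$)
$\frac{r{\left(b{\left(z{\left(-3 \right)},5 \right)},47 \right)} + 933}{-4521 - 2189} = \frac{- \frac{19}{6} + 933}{-4521 - 2189} = \frac{5579}{6 \left(-6710\right)} = \frac{5579}{6} \left(- \frac{1}{6710}\right) = - \frac{5579}{40260}$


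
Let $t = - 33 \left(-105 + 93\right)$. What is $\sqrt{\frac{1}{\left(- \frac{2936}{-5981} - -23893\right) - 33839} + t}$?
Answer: $\frac{\sqrt{1401189001624385310}}{59484090} \approx 19.9$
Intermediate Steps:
$t = 396$ ($t = \left(-33\right) \left(-12\right) = 396$)
$\sqrt{\frac{1}{\left(- \frac{2936}{-5981} - -23893\right) - 33839} + t} = \sqrt{\frac{1}{\left(- \frac{2936}{-5981} - -23893\right) - 33839} + 396} = \sqrt{\frac{1}{\left(\left(-2936\right) \left(- \frac{1}{5981}\right) + 23893\right) - 33839} + 396} = \sqrt{\frac{1}{\left(\frac{2936}{5981} + 23893\right) - 33839} + 396} = \sqrt{\frac{1}{\frac{142906969}{5981} - 33839} + 396} = \sqrt{\frac{1}{- \frac{59484090}{5981}} + 396} = \sqrt{- \frac{5981}{59484090} + 396} = \sqrt{\frac{23555693659}{59484090}} = \frac{\sqrt{1401189001624385310}}{59484090}$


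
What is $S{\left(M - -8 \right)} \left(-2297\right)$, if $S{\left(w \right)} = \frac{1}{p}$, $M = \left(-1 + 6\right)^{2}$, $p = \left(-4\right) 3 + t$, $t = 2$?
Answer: $\frac{2297}{10} \approx 229.7$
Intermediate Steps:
$p = -10$ ($p = \left(-4\right) 3 + 2 = -12 + 2 = -10$)
$M = 25$ ($M = 5^{2} = 25$)
$S{\left(w \right)} = - \frac{1}{10}$ ($S{\left(w \right)} = \frac{1}{-10} = - \frac{1}{10}$)
$S{\left(M - -8 \right)} \left(-2297\right) = \left(- \frac{1}{10}\right) \left(-2297\right) = \frac{2297}{10}$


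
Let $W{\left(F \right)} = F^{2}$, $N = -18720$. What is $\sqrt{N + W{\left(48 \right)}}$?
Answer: $12 i \sqrt{114} \approx 128.13 i$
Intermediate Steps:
$\sqrt{N + W{\left(48 \right)}} = \sqrt{-18720 + 48^{2}} = \sqrt{-18720 + 2304} = \sqrt{-16416} = 12 i \sqrt{114}$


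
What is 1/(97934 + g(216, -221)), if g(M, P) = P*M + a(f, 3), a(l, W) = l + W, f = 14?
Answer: 1/50215 ≈ 1.9914e-5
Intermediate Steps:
a(l, W) = W + l
g(M, P) = 17 + M*P (g(M, P) = P*M + (3 + 14) = M*P + 17 = 17 + M*P)
1/(97934 + g(216, -221)) = 1/(97934 + (17 + 216*(-221))) = 1/(97934 + (17 - 47736)) = 1/(97934 - 47719) = 1/50215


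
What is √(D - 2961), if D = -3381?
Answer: I*√6342 ≈ 79.637*I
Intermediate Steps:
√(D - 2961) = √(-3381 - 2961) = √(-6342) = I*√6342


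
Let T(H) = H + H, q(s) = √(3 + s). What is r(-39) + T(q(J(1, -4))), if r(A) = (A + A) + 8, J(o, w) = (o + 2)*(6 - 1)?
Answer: -70 + 6*√2 ≈ -61.515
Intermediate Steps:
J(o, w) = 10 + 5*o (J(o, w) = (2 + o)*5 = 10 + 5*o)
T(H) = 2*H
r(A) = 8 + 2*A (r(A) = 2*A + 8 = 8 + 2*A)
r(-39) + T(q(J(1, -4))) = (8 + 2*(-39)) + 2*√(3 + (10 + 5*1)) = (8 - 78) + 2*√(3 + (10 + 5)) = -70 + 2*√(3 + 15) = -70 + 2*√18 = -70 + 2*(3*√2) = -70 + 6*√2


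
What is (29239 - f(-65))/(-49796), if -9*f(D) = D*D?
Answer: -66844/112041 ≈ -0.59660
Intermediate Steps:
f(D) = -D²/9 (f(D) = -D*D/9 = -D²/9)
(29239 - f(-65))/(-49796) = (29239 - (-1)*(-65)²/9)/(-49796) = (29239 - (-1)*4225/9)*(-1/49796) = (29239 - 1*(-4225/9))*(-1/49796) = (29239 + 4225/9)*(-1/49796) = (267376/9)*(-1/49796) = -66844/112041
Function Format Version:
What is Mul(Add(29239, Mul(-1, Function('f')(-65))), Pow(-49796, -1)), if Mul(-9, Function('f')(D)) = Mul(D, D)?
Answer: Rational(-66844, 112041) ≈ -0.59660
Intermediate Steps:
Function('f')(D) = Mul(Rational(-1, 9), Pow(D, 2)) (Function('f')(D) = Mul(Rational(-1, 9), Mul(D, D)) = Mul(Rational(-1, 9), Pow(D, 2)))
Mul(Add(29239, Mul(-1, Function('f')(-65))), Pow(-49796, -1)) = Mul(Add(29239, Mul(-1, Mul(Rational(-1, 9), Pow(-65, 2)))), Pow(-49796, -1)) = Mul(Add(29239, Mul(-1, Mul(Rational(-1, 9), 4225))), Rational(-1, 49796)) = Mul(Add(29239, Mul(-1, Rational(-4225, 9))), Rational(-1, 49796)) = Mul(Add(29239, Rational(4225, 9)), Rational(-1, 49796)) = Mul(Rational(267376, 9), Rational(-1, 49796)) = Rational(-66844, 112041)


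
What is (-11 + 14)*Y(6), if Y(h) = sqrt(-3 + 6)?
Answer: 3*sqrt(3) ≈ 5.1962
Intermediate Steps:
Y(h) = sqrt(3)
(-11 + 14)*Y(6) = (-11 + 14)*sqrt(3) = 3*sqrt(3)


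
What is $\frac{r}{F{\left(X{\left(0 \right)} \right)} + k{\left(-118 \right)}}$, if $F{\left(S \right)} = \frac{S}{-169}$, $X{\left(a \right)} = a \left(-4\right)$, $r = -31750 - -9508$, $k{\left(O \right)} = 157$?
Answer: $- \frac{22242}{157} \approx -141.67$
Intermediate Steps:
$r = -22242$ ($r = -31750 + 9508 = -22242$)
$X{\left(a \right)} = - 4 a$
$F{\left(S \right)} = - \frac{S}{169}$ ($F{\left(S \right)} = S \left(- \frac{1}{169}\right) = - \frac{S}{169}$)
$\frac{r}{F{\left(X{\left(0 \right)} \right)} + k{\left(-118 \right)}} = - \frac{22242}{- \frac{\left(-4\right) 0}{169} + 157} = - \frac{22242}{\left(- \frac{1}{169}\right) 0 + 157} = - \frac{22242}{0 + 157} = - \frac{22242}{157}$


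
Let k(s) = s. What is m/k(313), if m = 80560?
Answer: 80560/313 ≈ 257.38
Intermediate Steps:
m/k(313) = 80560/313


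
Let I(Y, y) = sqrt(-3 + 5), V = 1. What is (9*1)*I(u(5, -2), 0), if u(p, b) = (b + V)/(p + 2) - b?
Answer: 9*sqrt(2) ≈ 12.728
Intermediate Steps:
u(p, b) = -b + (1 + b)/(2 + p) (u(p, b) = (b + 1)/(p + 2) - b = (1 + b)/(2 + p) - b = -b + (1 + b)/(2 + p))
I(Y, y) = sqrt(2)
(9*1)*I(u(5, -2), 0) = (9*1)*sqrt(2) = 9*sqrt(2)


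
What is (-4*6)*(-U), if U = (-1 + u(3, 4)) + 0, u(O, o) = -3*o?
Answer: -312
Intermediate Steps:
U = -13 (U = (-1 - 3*4) + 0 = (-1 - 12) + 0 = -13 + 0 = -13)
(-4*6)*(-U) = (-4*6)*(-1*(-13)) = -24*13 = -312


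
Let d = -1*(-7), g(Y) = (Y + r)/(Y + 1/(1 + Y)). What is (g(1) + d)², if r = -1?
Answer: 49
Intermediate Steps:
g(Y) = (-1 + Y)/(Y + 1/(1 + Y)) (g(Y) = (Y - 1)/(Y + 1/(1 + Y)) = (-1 + Y)/(Y + 1/(1 + Y)))
d = 7
(g(1) + d)² = ((-1 + 1²)/(1 + 1 + 1²) + 7)² = ((-1 + 1)/(1 + 1 + 1) + 7)² = (0/3 + 7)² = ((⅓)*0 + 7)² = (0 + 7)² = 7² = 49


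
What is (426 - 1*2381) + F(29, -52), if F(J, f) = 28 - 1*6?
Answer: -1933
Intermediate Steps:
F(J, f) = 22 (F(J, f) = 28 - 6 = 22)
(426 - 1*2381) + F(29, -52) = (426 - 1*2381) + 22 = (426 - 2381) + 22 = -1955 + 22 = -1933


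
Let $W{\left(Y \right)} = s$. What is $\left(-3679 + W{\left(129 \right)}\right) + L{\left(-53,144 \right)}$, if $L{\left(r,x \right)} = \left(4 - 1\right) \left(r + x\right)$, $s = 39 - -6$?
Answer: $-3361$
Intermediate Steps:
$s = 45$ ($s = 39 + 6 = 45$)
$W{\left(Y \right)} = 45$
$L{\left(r,x \right)} = 3 r + 3 x$ ($L{\left(r,x \right)} = \left(4 - 1\right) \left(r + x\right) = 3 \left(r + x\right) = 3 r + 3 x$)
$\left(-3679 + W{\left(129 \right)}\right) + L{\left(-53,144 \right)} = \left(-3679 + 45\right) + \left(3 \left(-53\right) + 3 \cdot 144\right) = -3634 + \left(-159 + 432\right) = -3634 + 273 = -3361$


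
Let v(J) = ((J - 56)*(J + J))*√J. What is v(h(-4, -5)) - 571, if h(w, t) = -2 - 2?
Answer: -571 + 960*I ≈ -571.0 + 960.0*I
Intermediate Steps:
h(w, t) = -4
v(J) = 2*J^(3/2)*(-56 + J) (v(J) = ((-56 + J)*(2*J))*√J = (2*J*(-56 + J))*√J = 2*J^(3/2)*(-56 + J))
v(h(-4, -5)) - 571 = 2*(-4)^(3/2)*(-56 - 4) - 571 = 2*(-8*I)*(-60) - 571 = 960*I - 571 = -571 + 960*I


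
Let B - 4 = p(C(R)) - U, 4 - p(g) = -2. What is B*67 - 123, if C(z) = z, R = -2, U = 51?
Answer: -2870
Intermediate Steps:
p(g) = 6 (p(g) = 4 - 1*(-2) = 4 + 2 = 6)
B = -41 (B = 4 + (6 - 1*51) = 4 + (6 - 51) = 4 - 45 = -41)
B*67 - 123 = -41*67 - 123 = -2747 - 123 = -2870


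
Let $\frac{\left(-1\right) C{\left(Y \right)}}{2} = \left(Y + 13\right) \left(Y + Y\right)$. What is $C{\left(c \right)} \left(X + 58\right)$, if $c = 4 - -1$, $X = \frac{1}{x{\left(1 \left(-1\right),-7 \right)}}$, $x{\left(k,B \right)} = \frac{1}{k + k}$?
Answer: $-20160$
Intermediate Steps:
$x{\left(k,B \right)} = \frac{1}{2 k}$
$X = -2$ ($X = \frac{1}{\frac{1}{2} \frac{1}{1 \left(-1\right)}} = \frac{1}{\frac{1}{2} \frac{1}{-1}} = \frac{1}{\frac{1}{2} \left(-1\right)} = \frac{1}{- \frac{1}{2}} = -2$)
$c = 5$ ($c = 4 + 1 = 5$)
$C{\left(Y \right)} = - 4 Y \left(13 + Y\right)$ ($C{\left(Y \right)} = - 2 \left(Y + 13\right) \left(Y + Y\right) = - 2 \left(13 + Y\right) 2 Y = - 2 \cdot 2 Y \left(13 + Y\right) = - 4 Y \left(13 + Y\right)$)
$C{\left(c \right)} \left(X + 58\right) = \left(-4\right) 5 \left(13 + 5\right) \left(-2 + 58\right) = \left(-4\right) 5 \cdot 18 \cdot 56 = \left(-360\right) 56 = -20160$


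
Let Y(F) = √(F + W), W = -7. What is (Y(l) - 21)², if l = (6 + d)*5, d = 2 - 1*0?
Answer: (21 - √33)² ≈ 232.73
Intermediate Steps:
d = 2 (d = 2 + 0 = 2)
l = 40 (l = (6 + 2)*5 = 8*5 = 40)
Y(F) = √(-7 + F) (Y(F) = √(F - 7) = √(-7 + F))
(Y(l) - 21)² = (√(-7 + 40) - 21)² = (√33 - 21)² = (-21 + √33)²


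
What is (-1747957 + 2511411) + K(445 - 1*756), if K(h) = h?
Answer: 763143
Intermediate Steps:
(-1747957 + 2511411) + K(445 - 1*756) = (-1747957 + 2511411) + (445 - 1*756) = 763454 + (445 - 756) = 763454 - 311 = 763143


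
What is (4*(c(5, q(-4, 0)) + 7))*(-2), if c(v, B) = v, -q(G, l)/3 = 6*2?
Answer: -96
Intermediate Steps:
q(G, l) = -36 (q(G, l) = -18*2 = -3*12 = -36)
(4*(c(5, q(-4, 0)) + 7))*(-2) = (4*(5 + 7))*(-2) = (4*12)*(-2) = 48*(-2) = -96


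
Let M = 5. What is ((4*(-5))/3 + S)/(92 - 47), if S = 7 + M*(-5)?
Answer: -74/135 ≈ -0.54815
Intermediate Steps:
S = -18 (S = 7 + 5*(-5) = 7 - 25 = -18)
((4*(-5))/3 + S)/(92 - 47) = ((4*(-5))/3 - 18)/(92 - 47) = (-20*⅓ - 18)/45 = (-20/3 - 18)*(1/45) = -74/3*1/45 = -74/135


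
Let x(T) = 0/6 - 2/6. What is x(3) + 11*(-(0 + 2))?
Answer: -67/3 ≈ -22.333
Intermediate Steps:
x(T) = -1/3 (x(T) = 0*(1/6) - 2*1/6 = 0 - 1/3 = -1/3)
x(3) + 11*(-(0 + 2)) = -1/3 + 11*(-(0 + 2)) = -1/3 + 11*(-1*2) = -1/3 + 11*(-2) = -1/3 - 22 = -67/3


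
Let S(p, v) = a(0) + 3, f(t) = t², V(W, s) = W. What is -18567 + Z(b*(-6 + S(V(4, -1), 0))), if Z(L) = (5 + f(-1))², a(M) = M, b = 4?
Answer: -18531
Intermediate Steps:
S(p, v) = 3 (S(p, v) = 0 + 3 = 3)
Z(L) = 36 (Z(L) = (5 + (-1)²)² = (5 + 1)² = 6² = 36)
-18567 + Z(b*(-6 + S(V(4, -1), 0))) = -18567 + 36 = -18531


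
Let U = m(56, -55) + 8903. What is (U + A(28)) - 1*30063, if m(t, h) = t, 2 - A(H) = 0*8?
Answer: -21102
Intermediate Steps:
A(H) = 2 (A(H) = 2 - 0*8 = 2 - 1*0 = 2 + 0 = 2)
U = 8959 (U = 56 + 8903 = 8959)
(U + A(28)) - 1*30063 = (8959 + 2) - 1*30063 = 8961 - 30063 = -21102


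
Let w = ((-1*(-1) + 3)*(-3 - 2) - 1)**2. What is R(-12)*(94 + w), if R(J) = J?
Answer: -6420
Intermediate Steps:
w = 441 (w = ((1 + 3)*(-5) - 1)**2 = (4*(-5) - 1)**2 = (-20 - 1)**2 = (-21)**2 = 441)
R(-12)*(94 + w) = -12*(94 + 441) = -12*535 = -6420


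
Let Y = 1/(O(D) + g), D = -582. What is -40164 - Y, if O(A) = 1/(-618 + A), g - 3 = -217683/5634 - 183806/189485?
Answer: -20928878740180884/521085872281 ≈ -40164.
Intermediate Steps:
g = -4342283421/118617610 (g = 3 + (-217683/5634 - 183806/189485) = 3 + (-217683*1/5634 - 183806*1/189485) = 3 + (-24187/626 - 183806/189485) = 3 - 4698136251/118617610 = -4342283421/118617610 ≈ -36.607)
Y = -14234113200/521085872281 (Y = 1/(1/(-618 - 582) - 4342283421/118617610) = 1/(1/(-1200) - 4342283421/118617610) = 1/(-1/1200 - 4342283421/118617610) = 1/(-521085872281/14234113200) = -14234113200/521085872281 ≈ -0.027316)
-40164 - Y = -40164 - 1*(-14234113200/521085872281) = -40164 + 14234113200/521085872281 = -20928878740180884/521085872281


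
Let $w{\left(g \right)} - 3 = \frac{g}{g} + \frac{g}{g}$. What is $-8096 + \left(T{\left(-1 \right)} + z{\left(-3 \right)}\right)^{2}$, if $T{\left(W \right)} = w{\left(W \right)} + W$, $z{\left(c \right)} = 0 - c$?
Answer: $-8047$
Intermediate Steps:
$w{\left(g \right)} = 5$ ($w{\left(g \right)} = 3 + \left(\frac{g}{g} + \frac{g}{g}\right) = 3 + \left(1 + 1\right) = 3 + 2 = 5$)
$z{\left(c \right)} = - c$
$T{\left(W \right)} = 5 + W$
$-8096 + \left(T{\left(-1 \right)} + z{\left(-3 \right)}\right)^{2} = -8096 + \left(\left(5 - 1\right) - -3\right)^{2} = -8096 + \left(4 + 3\right)^{2} = -8096 + 7^{2} = -8096 + 49 = -8047$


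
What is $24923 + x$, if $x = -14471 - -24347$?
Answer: $34799$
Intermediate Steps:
$x = 9876$ ($x = -14471 + 24347 = 9876$)
$24923 + x = 24923 + 9876 = 34799$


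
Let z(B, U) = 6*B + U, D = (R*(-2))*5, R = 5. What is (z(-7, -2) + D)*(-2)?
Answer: 188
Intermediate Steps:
D = -50 (D = (5*(-2))*5 = -10*5 = -50)
z(B, U) = U + 6*B
(z(-7, -2) + D)*(-2) = ((-2 + 6*(-7)) - 50)*(-2) = ((-2 - 42) - 50)*(-2) = (-44 - 50)*(-2) = -94*(-2) = 188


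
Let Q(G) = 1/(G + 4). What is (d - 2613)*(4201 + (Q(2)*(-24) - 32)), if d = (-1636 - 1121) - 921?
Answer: -26202015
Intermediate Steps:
Q(G) = 1/(4 + G)
d = -3678 (d = -2757 - 921 = -3678)
(d - 2613)*(4201 + (Q(2)*(-24) - 32)) = (-3678 - 2613)*(4201 + (-24/(4 + 2) - 32)) = -6291*(4201 + (-24/6 - 32)) = -6291*(4201 + ((1/6)*(-24) - 32)) = -6291*(4201 + (-4 - 32)) = -6291*(4201 - 36) = -6291*4165 = -26202015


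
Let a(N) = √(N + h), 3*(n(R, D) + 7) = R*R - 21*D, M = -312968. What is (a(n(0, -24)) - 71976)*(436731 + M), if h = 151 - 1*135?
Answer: -8907965688 + 123763*√177 ≈ -8.9063e+9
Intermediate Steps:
h = 16 (h = 151 - 135 = 16)
n(R, D) = -7 - 7*D + R²/3 (n(R, D) = -7 + (R*R - 21*D)/3 = -7 + (R² - 21*D)/3 = -7 + (-7*D + R²/3) = -7 - 7*D + R²/3)
a(N) = √(16 + N) (a(N) = √(N + 16) = √(16 + N))
(a(n(0, -24)) - 71976)*(436731 + M) = (√(16 + (-7 - 7*(-24) + (⅓)*0²)) - 71976)*(436731 - 312968) = (√(16 + (-7 + 168 + (⅓)*0)) - 71976)*123763 = (√(16 + (-7 + 168 + 0)) - 71976)*123763 = (√(16 + 161) - 71976)*123763 = (√177 - 71976)*123763 = (-71976 + √177)*123763 = -8907965688 + 123763*√177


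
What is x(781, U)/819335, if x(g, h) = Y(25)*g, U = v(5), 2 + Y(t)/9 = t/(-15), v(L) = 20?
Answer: -2343/74485 ≈ -0.031456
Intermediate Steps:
Y(t) = -18 - 3*t/5 (Y(t) = -18 + 9*(t/(-15)) = -18 + 9*(t*(-1/15)) = -18 + 9*(-t/15) = -18 - 3*t/5)
U = 20
x(g, h) = -33*g (x(g, h) = (-18 - ⅗*25)*g = (-18 - 15)*g = -33*g)
x(781, U)/819335 = -33*781/819335 = -25773*1/819335 = -2343/74485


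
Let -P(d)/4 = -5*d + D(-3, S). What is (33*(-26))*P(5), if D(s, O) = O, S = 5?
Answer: -68640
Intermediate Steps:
P(d) = -20 + 20*d (P(d) = -4*(-5*d + 5) = -4*(5 - 5*d) = -20 + 20*d)
(33*(-26))*P(5) = (33*(-26))*(-20 + 20*5) = -858*(-20 + 100) = -858*80 = -68640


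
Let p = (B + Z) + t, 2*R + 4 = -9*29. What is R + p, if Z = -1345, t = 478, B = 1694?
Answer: 1389/2 ≈ 694.50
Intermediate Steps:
R = -265/2 (R = -2 + (-9*29)/2 = -2 + (1/2)*(-261) = -2 - 261/2 = -265/2 ≈ -132.50)
p = 827 (p = (1694 - 1345) + 478 = 349 + 478 = 827)
R + p = -265/2 + 827 = 1389/2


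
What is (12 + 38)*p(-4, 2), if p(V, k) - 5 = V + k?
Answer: 150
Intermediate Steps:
p(V, k) = 5 + V + k (p(V, k) = 5 + (V + k) = 5 + V + k)
(12 + 38)*p(-4, 2) = (12 + 38)*(5 - 4 + 2) = 50*3 = 150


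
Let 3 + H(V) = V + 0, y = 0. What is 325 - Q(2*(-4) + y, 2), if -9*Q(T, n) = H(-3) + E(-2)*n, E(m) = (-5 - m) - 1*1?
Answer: 2911/9 ≈ 323.44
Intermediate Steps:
H(V) = -3 + V (H(V) = -3 + (V + 0) = -3 + V)
E(m) = -6 - m (E(m) = (-5 - m) - 1 = -6 - m)
Q(T, n) = ⅔ + 4*n/9 (Q(T, n) = -((-3 - 3) + (-6 - 1*(-2))*n)/9 = -(-6 + (-6 + 2)*n)/9 = -(-6 - 4*n)/9 = ⅔ + 4*n/9)
325 - Q(2*(-4) + y, 2) = 325 - (⅔ + (4/9)*2) = 325 - (⅔ + 8/9) = 325 - 1*14/9 = 325 - 14/9 = 2911/9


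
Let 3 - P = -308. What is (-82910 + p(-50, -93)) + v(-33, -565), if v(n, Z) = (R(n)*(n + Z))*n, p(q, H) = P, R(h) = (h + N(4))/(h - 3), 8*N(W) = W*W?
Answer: -393635/6 ≈ -65606.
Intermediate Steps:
P = 311 (P = 3 - 1*(-308) = 3 + 308 = 311)
N(W) = W**2/8 (N(W) = (W*W)/8 = W**2/8)
R(h) = (2 + h)/(-3 + h) (R(h) = (h + (1/8)*4**2)/(h - 3) = (h + (1/8)*16)/(-3 + h) = (h + 2)/(-3 + h) = (2 + h)/(-3 + h))
p(q, H) = 311
v(n, Z) = n*(2 + n)*(Z + n)/(-3 + n) (v(n, Z) = (((2 + n)/(-3 + n))*(n + Z))*n = (((2 + n)/(-3 + n))*(Z + n))*n = ((2 + n)*(Z + n)/(-3 + n))*n = n*(2 + n)*(Z + n)/(-3 + n))
(-82910 + p(-50, -93)) + v(-33, -565) = (-82910 + 311) - 33*(2 - 33)*(-565 - 33)/(-3 - 33) = -82599 - 33*(-31)*(-598)/(-36) = -82599 - 33*(-1/36)*(-31)*(-598) = -82599 + 101959/6 = -393635/6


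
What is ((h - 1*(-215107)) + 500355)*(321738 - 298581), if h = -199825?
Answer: 11940606009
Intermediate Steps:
((h - 1*(-215107)) + 500355)*(321738 - 298581) = ((-199825 - 1*(-215107)) + 500355)*(321738 - 298581) = ((-199825 + 215107) + 500355)*23157 = (15282 + 500355)*23157 = 515637*23157 = 11940606009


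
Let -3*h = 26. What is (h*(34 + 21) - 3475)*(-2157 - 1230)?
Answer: 13384295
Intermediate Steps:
h = -26/3 (h = -⅓*26 = -26/3 ≈ -8.6667)
(h*(34 + 21) - 3475)*(-2157 - 1230) = (-26*(34 + 21)/3 - 3475)*(-2157 - 1230) = (-26/3*55 - 3475)*(-3387) = (-1430/3 - 3475)*(-3387) = -11855/3*(-3387) = 13384295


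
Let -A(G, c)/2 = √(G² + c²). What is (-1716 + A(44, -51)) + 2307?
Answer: 591 - 2*√4537 ≈ 456.29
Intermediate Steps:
A(G, c) = -2*√(G² + c²)
(-1716 + A(44, -51)) + 2307 = (-1716 - 2*√(44² + (-51)²)) + 2307 = (-1716 - 2*√(1936 + 2601)) + 2307 = (-1716 - 2*√4537) + 2307 = 591 - 2*√4537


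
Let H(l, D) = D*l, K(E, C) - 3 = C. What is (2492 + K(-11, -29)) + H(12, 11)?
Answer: 2598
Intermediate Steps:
K(E, C) = 3 + C
(2492 + K(-11, -29)) + H(12, 11) = (2492 + (3 - 29)) + 11*12 = (2492 - 26) + 132 = 2466 + 132 = 2598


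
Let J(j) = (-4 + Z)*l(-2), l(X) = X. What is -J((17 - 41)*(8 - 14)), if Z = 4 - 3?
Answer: -6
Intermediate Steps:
Z = 1
J(j) = 6 (J(j) = (-4 + 1)*(-2) = -3*(-2) = 6)
-J((17 - 41)*(8 - 14)) = -1*6 = -6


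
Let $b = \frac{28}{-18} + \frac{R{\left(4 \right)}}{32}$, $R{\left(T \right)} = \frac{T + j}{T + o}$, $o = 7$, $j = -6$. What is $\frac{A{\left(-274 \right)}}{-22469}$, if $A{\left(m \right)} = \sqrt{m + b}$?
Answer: $- \frac{i \sqrt{4801379}}{2965908} \approx - 0.0007388 i$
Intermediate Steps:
$R{\left(T \right)} = \frac{-6 + T}{7 + T}$ ($R{\left(T \right)} = \frac{T - 6}{T + 7} = \frac{-6 + T}{7 + T}$)
$b = - \frac{2473}{1584}$ ($b = \frac{28}{-18} + \frac{\frac{1}{7 + 4} \left(-6 + 4\right)}{32} = 28 \left(- \frac{1}{18}\right) + \frac{1}{11} \left(-2\right) \frac{1}{32} = - \frac{14}{9} + \frac{1}{11} \left(-2\right) \frac{1}{32} = - \frac{14}{9} - \frac{1}{176} = - \frac{2473}{1584} \approx -1.5612$)
$A{\left(m \right)} = \sqrt{- \frac{2473}{1584} + m}$ ($A{\left(m \right)} = \sqrt{m - \frac{2473}{1584}} = \sqrt{- \frac{2473}{1584} + m}$)
$\frac{A{\left(-274 \right)}}{-22469} = \frac{\frac{1}{132} \sqrt{-27203 + 17424 \left(-274\right)}}{-22469} = \frac{\sqrt{-27203 - 4774176}}{132} \left(- \frac{1}{22469}\right) = \frac{\sqrt{-4801379}}{132} \left(- \frac{1}{22469}\right) = \frac{i \sqrt{4801379}}{132} \left(- \frac{1}{22469}\right) = - \frac{i \sqrt{4801379}}{2965908}$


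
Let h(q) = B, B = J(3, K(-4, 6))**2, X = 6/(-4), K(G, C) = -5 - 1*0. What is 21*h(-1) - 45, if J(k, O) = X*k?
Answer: 1521/4 ≈ 380.25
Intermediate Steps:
K(G, C) = -5 (K(G, C) = -5 + 0 = -5)
X = -3/2 (X = 6*(-1/4) = -3/2 ≈ -1.5000)
J(k, O) = -3*k/2
B = 81/4 (B = (-3/2*3)**2 = (-9/2)**2 = 81/4 ≈ 20.250)
h(q) = 81/4
21*h(-1) - 45 = 21*(81/4) - 45 = 1701/4 - 45 = 1521/4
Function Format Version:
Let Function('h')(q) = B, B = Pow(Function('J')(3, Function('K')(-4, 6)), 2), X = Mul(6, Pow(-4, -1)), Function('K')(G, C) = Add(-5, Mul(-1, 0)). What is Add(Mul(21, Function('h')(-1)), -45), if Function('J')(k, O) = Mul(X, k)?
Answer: Rational(1521, 4) ≈ 380.25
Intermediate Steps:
Function('K')(G, C) = -5 (Function('K')(G, C) = Add(-5, 0) = -5)
X = Rational(-3, 2) (X = Mul(6, Rational(-1, 4)) = Rational(-3, 2) ≈ -1.5000)
Function('J')(k, O) = Mul(Rational(-3, 2), k)
B = Rational(81, 4) (B = Pow(Mul(Rational(-3, 2), 3), 2) = Pow(Rational(-9, 2), 2) = Rational(81, 4) ≈ 20.250)
Function('h')(q) = Rational(81, 4)
Add(Mul(21, Function('h')(-1)), -45) = Add(Mul(21, Rational(81, 4)), -45) = Add(Rational(1701, 4), -45) = Rational(1521, 4)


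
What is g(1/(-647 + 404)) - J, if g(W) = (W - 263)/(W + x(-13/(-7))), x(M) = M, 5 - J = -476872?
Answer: -751781837/1576 ≈ -4.7702e+5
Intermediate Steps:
J = 476877 (J = 5 - 1*(-476872) = 5 + 476872 = 476877)
g(W) = (-263 + W)/(13/7 + W) (g(W) = (W - 263)/(W - 13/(-7)) = (-263 + W)/(W - 13*(-1/7)) = (-263 + W)/(W + 13/7) = (-263 + W)/(13/7 + W))
g(1/(-647 + 404)) - J = 7*(-263 + 1/(-647 + 404))/(13 + 7/(-647 + 404)) - 1*476877 = 7*(-263 + 1/(-243))/(13 + 7/(-243)) - 476877 = 7*(-263 - 1/243)/(13 + 7*(-1/243)) - 476877 = 7*(-63910/243)/(13 - 7/243) - 476877 = 7*(-63910/243)/(3152/243) - 476877 = 7*(243/3152)*(-63910/243) - 476877 = -223685/1576 - 476877 = -751781837/1576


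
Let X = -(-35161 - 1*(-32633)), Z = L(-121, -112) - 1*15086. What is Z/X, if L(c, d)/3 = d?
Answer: -7711/1264 ≈ -6.1005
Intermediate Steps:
L(c, d) = 3*d
Z = -15422 (Z = 3*(-112) - 1*15086 = -336 - 15086 = -15422)
X = 2528 (X = -(-35161 + 32633) = -1*(-2528) = 2528)
Z/X = -15422/2528 = -15422*1/2528 = -7711/1264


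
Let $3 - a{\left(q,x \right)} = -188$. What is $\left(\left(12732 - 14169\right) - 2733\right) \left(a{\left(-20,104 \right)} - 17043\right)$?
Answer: $70272840$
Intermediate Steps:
$a{\left(q,x \right)} = 191$ ($a{\left(q,x \right)} = 3 - -188 = 3 + 188 = 191$)
$\left(\left(12732 - 14169\right) - 2733\right) \left(a{\left(-20,104 \right)} - 17043\right) = \left(\left(12732 - 14169\right) - 2733\right) \left(191 - 17043\right) = \left(-1437 - 2733\right) \left(-16852\right) = \left(-4170\right) \left(-16852\right) = 70272840$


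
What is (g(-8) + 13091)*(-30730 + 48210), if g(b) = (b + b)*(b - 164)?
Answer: 276935640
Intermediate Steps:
g(b) = 2*b*(-164 + b) (g(b) = (2*b)*(-164 + b) = 2*b*(-164 + b))
(g(-8) + 13091)*(-30730 + 48210) = (2*(-8)*(-164 - 8) + 13091)*(-30730 + 48210) = (2*(-8)*(-172) + 13091)*17480 = (2752 + 13091)*17480 = 15843*17480 = 276935640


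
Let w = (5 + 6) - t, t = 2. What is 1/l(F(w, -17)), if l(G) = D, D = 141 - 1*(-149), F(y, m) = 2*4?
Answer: 1/290 ≈ 0.0034483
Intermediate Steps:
w = 9 (w = (5 + 6) - 1*2 = 11 - 2 = 9)
F(y, m) = 8
D = 290 (D = 141 + 149 = 290)
l(G) = 290
1/l(F(w, -17)) = 1/290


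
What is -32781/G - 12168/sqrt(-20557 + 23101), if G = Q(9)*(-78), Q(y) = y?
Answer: 10927/234 - 1014*sqrt(159)/53 ≈ -194.55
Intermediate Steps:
G = -702 (G = 9*(-78) = -702)
-32781/G - 12168/sqrt(-20557 + 23101) = -32781/(-702) - 12168/sqrt(-20557 + 23101) = -32781*(-1/702) - 12168*sqrt(159)/636 = 10927/234 - 12168*sqrt(159)/636 = 10927/234 - 1014*sqrt(159)/53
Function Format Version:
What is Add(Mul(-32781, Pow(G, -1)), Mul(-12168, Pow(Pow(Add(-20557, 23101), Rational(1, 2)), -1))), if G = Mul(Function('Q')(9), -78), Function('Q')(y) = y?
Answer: Add(Rational(10927, 234), Mul(Rational(-1014, 53), Pow(159, Rational(1, 2)))) ≈ -194.55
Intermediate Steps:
G = -702 (G = Mul(9, -78) = -702)
Add(Mul(-32781, Pow(G, -1)), Mul(-12168, Pow(Pow(Add(-20557, 23101), Rational(1, 2)), -1))) = Add(Mul(-32781, Pow(-702, -1)), Mul(-12168, Pow(Pow(Add(-20557, 23101), Rational(1, 2)), -1))) = Add(Mul(-32781, Rational(-1, 702)), Mul(-12168, Pow(Pow(2544, Rational(1, 2)), -1))) = Add(Rational(10927, 234), Mul(-12168, Pow(Mul(4, Pow(159, Rational(1, 2))), -1))) = Add(Rational(10927, 234), Mul(-12168, Mul(Rational(1, 636), Pow(159, Rational(1, 2))))) = Add(Rational(10927, 234), Mul(Rational(-1014, 53), Pow(159, Rational(1, 2))))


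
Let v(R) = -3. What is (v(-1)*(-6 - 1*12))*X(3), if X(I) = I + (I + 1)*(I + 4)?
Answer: 1674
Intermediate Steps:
X(I) = I + (1 + I)*(4 + I)
(v(-1)*(-6 - 1*12))*X(3) = (-3*(-6 - 1*12))*(4 + 3² + 6*3) = (-3*(-6 - 12))*(4 + 9 + 18) = -3*(-18)*31 = 54*31 = 1674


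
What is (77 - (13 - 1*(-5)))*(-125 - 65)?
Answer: -11210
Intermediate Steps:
(77 - (13 - 1*(-5)))*(-125 - 65) = (77 - (13 + 5))*(-190) = (77 - 1*18)*(-190) = (77 - 18)*(-190) = 59*(-190) = -11210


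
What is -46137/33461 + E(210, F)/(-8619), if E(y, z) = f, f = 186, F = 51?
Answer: -134626183/96133453 ≈ -1.4004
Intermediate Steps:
E(y, z) = 186
-46137/33461 + E(210, F)/(-8619) = -46137/33461 + 186/(-8619) = -46137*1/33461 + 186*(-1/8619) = -46137/33461 - 62/2873 = -134626183/96133453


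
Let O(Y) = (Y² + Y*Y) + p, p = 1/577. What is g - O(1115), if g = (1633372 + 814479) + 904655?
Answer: 499714311/577 ≈ 8.6606e+5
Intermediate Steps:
p = 1/577 ≈ 0.0017331
g = 3352506 (g = 2447851 + 904655 = 3352506)
O(Y) = 1/577 + 2*Y² (O(Y) = (Y² + Y*Y) + 1/577 = (Y² + Y²) + 1/577 = 2*Y² + 1/577 = 1/577 + 2*Y²)
g - O(1115) = 3352506 - (1/577 + 2*1115²) = 3352506 - (1/577 + 2*1243225) = 3352506 - (1/577 + 2486450) = 3352506 - 1*1434681651/577 = 3352506 - 1434681651/577 = 499714311/577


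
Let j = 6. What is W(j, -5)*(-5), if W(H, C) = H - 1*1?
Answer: -25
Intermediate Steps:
W(H, C) = -1 + H (W(H, C) = H - 1 = -1 + H)
W(j, -5)*(-5) = (-1 + 6)*(-5) = 5*(-5) = -25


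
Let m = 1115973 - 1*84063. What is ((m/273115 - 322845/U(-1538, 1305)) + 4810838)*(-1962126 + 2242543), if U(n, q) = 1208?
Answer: 89011018134520368221/65984584 ≈ 1.3490e+12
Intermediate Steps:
m = 1031910 (m = 1115973 - 84063 = 1031910)
((m/273115 - 322845/U(-1538, 1305)) + 4810838)*(-1962126 + 2242543) = ((1031910/273115 - 322845/1208) + 4810838)*(-1962126 + 2242543) = ((1031910*(1/273115) - 322845*1/1208) + 4810838)*280417 = ((206382/54623 - 322845/1208) + 4810838)*280417 = (-17385452979/65984584 + 4810838)*280417 = (317423758668413/65984584)*280417 = 89011018134520368221/65984584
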